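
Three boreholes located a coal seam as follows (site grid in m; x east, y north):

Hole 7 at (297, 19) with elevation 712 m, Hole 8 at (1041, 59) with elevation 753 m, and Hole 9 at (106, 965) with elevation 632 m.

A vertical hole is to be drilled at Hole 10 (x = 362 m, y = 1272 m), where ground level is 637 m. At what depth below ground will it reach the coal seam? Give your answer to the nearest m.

12 m

Let the plane be z = a·x + b·y + c.
Hole 8−Hole 7: 744a + 40b = 41;  Hole 9−Hole 7: −191a + 946b = −80.
Solving gives a = 0.05901, b = −0.07265.
Then c = 712 − a·297 − b·19 = 695.85.
At (362, 1272): z_contact = 21.4 − 92.4 + 695.85 = 624.8 m.
Depth below ground = 637 − 624.8 = 12 m.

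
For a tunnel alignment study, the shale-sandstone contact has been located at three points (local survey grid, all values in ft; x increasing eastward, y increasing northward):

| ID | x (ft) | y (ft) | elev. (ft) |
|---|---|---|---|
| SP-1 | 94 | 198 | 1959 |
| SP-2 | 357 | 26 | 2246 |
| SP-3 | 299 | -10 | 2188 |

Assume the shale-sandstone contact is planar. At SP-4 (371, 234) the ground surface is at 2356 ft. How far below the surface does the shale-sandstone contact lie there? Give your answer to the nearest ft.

110 ft

Two edge vectors: SP-1→SP-2 = (263, -172, 287), SP-1→SP-3 = (205, -208, 229).
Normal n = (SP-1→SP-2) × (SP-1→SP-3) = (20308, -1392, -19444).
So ∂z/∂x = −n_x/n_z = 1.04444 and ∂z/∂y = −n_y/n_z = −0.07159.
Intercept c from SP-1: 1959 − 98.18 + 14.17 = 1875.00.
At (371, 234): z_contact = 387.5 − 16.8 + 1875.00 = 2245.7 ft.
Depth below ground = 2356 − 2245.7 = 110 ft.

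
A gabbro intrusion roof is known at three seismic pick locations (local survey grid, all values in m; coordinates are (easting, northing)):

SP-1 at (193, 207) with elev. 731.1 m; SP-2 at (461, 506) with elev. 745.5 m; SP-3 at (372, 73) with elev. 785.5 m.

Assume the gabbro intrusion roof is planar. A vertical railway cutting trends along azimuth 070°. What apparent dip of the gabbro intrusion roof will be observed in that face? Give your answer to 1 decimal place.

8.3°

Two edge vectors: SP-1→SP-2 = (268, 299, 14.4), SP-1→SP-3 = (179, -134, 54.4).
Normal n = (SP-1→SP-2) × (SP-1→SP-3) = (18195.2, -12001.6, -89433).
So ∂z/∂E = −n_x/n_z = 0.20345 and ∂z/∂N = −n_y/n_z = −0.13420.
Unit vector along 070° is (sin 70°, cos 70°) = (0.9397, 0.3420).
Slope in that direction = a·(0.9397) + b·(0.3420) = 0.14528.
Apparent dip = arctan|0.14528| = 8.3° (true dip is 13.7°, so apparent ≤ true as expected).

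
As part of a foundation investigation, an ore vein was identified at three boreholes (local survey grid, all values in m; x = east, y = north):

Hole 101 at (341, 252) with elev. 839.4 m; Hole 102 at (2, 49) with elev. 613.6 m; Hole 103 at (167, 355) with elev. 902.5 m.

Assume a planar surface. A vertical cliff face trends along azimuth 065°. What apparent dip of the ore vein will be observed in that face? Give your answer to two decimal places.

26.56°

Let the plane be z = a·x + b·y + c.
Hole 102−Hole 101: −339a − 203b = −225.8;  Hole 103−Hole 101: −174a + 103b = 63.1.
Solving gives a = 0.14875, b = 0.86391.
Unit vector along 065° is (sin 65°, cos 65°) = (0.9063, 0.4226).
Slope in that direction = a·(0.9063) + b·(0.4226) = 0.49992.
Apparent dip = arctan|0.49992| = 26.56° (true dip is 41.2°, so apparent ≤ true as expected).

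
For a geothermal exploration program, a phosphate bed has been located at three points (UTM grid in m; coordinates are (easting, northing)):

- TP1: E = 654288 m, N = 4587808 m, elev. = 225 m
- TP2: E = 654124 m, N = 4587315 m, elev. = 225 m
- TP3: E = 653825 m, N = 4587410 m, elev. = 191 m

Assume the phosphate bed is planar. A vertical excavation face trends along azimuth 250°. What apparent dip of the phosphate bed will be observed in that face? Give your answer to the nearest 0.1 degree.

4.9°

Let the plane be z = a·E + b·N + c.
TP2−TP1: −164a − 493b = 0;  TP3−TP1: −463a − 398b = −34.
Solving gives a = 0.10284, b = −0.03421.
Unit vector along 250° is (sin 250°, cos 250°) = (-0.9397, -0.3420).
Slope in that direction = a·(-0.9397) + b·(-0.3420) = −0.08494.
Apparent dip = arctan|0.08494| = 4.9° (true dip is 6.2°, so apparent ≤ true as expected).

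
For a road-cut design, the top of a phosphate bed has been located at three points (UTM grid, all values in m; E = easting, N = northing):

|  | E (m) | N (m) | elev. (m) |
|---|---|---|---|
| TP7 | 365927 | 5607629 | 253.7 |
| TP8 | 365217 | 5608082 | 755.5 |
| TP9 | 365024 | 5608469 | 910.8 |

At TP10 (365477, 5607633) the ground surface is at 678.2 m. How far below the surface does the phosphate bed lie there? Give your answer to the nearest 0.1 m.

126.7 m

Two edge vectors: TP7→TP8 = (-710, 453, 501.8), TP7→TP9 = (-903, 840, 657.1).
Normal n = (TP7→TP8) × (TP7→TP9) = (-123845.7, 13415.6, -187341).
So ∂z/∂E = −n_x/n_z = −0.661070988 and ∂z/∂N = −n_y/n_z = 0.071610592.
Intercept c from TP7: 253.7 + 241903.72 − 401565.63 = −159408.21.
At (365477, 5607633): z_contact = −241606.24 + 401565.92 − 159408.21 = 551.47 m.
Depth below ground = 678.2 − 551.47 = 126.7 m.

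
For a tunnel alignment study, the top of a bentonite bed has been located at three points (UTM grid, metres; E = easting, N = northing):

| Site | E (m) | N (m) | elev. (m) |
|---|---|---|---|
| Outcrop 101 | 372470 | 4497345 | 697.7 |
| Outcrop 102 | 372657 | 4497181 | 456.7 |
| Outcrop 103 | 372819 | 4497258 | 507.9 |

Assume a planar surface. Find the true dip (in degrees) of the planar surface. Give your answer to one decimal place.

Let the plane be z = a·E + b·N + c.
Outcrop 102−Outcrop 101: 187a − 164b = −241;  Outcrop 103−Outcrop 101: 349a − 87b = −189.8.
Solving gives a = −0.24801, b = 1.18672.
Gradient magnitude |∇z| = √(a² + b²) = √(0.06151 + 1.40831) = 1.21236.
True dip = arctan(1.21236) = 50.5°, dipping toward SSE (azimuth ≈ 168°).

50.5°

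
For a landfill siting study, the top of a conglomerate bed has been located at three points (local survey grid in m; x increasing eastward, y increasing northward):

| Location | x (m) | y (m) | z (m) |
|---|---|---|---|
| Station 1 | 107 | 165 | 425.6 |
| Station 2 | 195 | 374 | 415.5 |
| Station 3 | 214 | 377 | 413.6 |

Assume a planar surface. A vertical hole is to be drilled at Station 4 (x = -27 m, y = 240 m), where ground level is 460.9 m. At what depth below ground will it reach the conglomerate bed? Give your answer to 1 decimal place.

Let the plane be z = a·x + b·y + c.
Station 2−Station 1: 88a + 209b = −10.1;  Station 3−Station 1: 107a + 212b = −12.
Solving gives a = −0.09895, b = −0.00666.
Then c = 425.6 − a·107 − b·165 = 437.29.
At (-27, 240): z_contact = 2.67 − 1.60 + 437.29 = 438.36 m.
Depth below ground = 460.9 − 438.36 = 22.5 m.

22.5 m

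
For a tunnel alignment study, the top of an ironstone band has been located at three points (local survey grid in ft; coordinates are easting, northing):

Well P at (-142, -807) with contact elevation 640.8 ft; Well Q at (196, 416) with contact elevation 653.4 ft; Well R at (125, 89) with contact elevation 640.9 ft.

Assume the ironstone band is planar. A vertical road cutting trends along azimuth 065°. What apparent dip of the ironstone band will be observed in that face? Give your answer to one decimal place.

20.2°

Let the plane be z = a·easting + b·northing + c.
Well Q−Well P: 338a + 1223b = 12.6;  Well R−Well P: 267a + 896b = 0.1.
Solving gives a = −0.47133, b = 0.14056.
Unit vector along 065° is (sin 65°, cos 65°) = (0.9063, 0.4226).
Slope in that direction = a·(0.9063) + b·(0.4226) = −0.36777.
Apparent dip = arctan|0.36777| = 20.2° (true dip is 26.2°, so apparent ≤ true as expected).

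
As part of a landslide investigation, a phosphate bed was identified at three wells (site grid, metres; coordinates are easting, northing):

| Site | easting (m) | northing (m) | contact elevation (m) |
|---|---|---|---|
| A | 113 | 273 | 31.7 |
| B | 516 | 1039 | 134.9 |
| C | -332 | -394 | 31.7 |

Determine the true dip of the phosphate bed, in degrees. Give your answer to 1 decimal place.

Two edge vectors: A→B = (403, 766, 103.2), A→C = (-445, -667, 0).
Normal n = (A→B) × (A→C) = (68834.4, -45924, 72069).
So ∂z/∂easting = −n_x/n_z = −0.95512 and ∂z/∂northing = −n_y/n_z = 0.63722.
Gradient magnitude |∇z| = √(a² + b²) = √(0.91225 + 0.40605) = 1.14817.
True dip = arctan(1.14817) = 48.9°, dipping toward ESE (azimuth ≈ 124°).

48.9°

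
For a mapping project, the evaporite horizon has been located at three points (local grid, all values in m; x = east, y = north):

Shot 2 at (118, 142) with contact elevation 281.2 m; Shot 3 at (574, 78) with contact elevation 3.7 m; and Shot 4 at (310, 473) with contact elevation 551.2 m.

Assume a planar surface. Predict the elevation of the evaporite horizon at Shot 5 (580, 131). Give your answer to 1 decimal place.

Two edge vectors: Shot 2→Shot 3 = (456, -64, -277.5), Shot 2→Shot 4 = (192, 331, 270).
Normal n = (Shot 2→Shot 3) × (Shot 2→Shot 4) = (74572.5, -176400, 163224).
So ∂z/∂x = −n_x/n_z = −0.45687 and ∂z/∂y = −n_y/n_z = 1.08072.
Intercept c from Shot 2: 281.2 + 53.91 − 153.46 = 181.65.
At (580, 131): z = −265.0 + 141.6 + 181.65 = 58.2 m.

58.2 m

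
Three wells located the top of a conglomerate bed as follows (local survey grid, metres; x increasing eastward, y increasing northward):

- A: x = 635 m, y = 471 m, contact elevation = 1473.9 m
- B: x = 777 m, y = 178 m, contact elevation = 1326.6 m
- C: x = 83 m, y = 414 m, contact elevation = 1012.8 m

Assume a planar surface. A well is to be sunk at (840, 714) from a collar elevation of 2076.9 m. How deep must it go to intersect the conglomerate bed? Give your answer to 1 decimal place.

240.0 m

Two edge vectors: A→B = (142, -293, -147.3), A→C = (-552, -57, -461.1).
Normal n = (A→B) × (A→C) = (126706.2, 146785.8, -169830).
So ∂z/∂x = −n_x/n_z = 0.74608 and ∂z/∂y = −n_y/n_z = 0.86431.
Intercept c from A: 1473.9 − 473.76 − 407.09 = 593.05.
At (840, 714): z_contact = 626.70 + 617.12 + 593.05 = 1836.87 m.
Depth below ground = 2076.9 − 1836.87 = 240.0 m.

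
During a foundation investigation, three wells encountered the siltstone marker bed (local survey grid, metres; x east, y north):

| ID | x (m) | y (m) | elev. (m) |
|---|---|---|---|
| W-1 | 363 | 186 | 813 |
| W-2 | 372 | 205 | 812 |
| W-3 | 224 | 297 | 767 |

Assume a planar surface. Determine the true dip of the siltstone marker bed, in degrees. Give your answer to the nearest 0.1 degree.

Let the plane be z = a·x + b·y + c.
W-2−W-1: 9a + 19b = −1;  W-3−W-1: −139a + 111b = −46.
Solving gives a = 0.20962, b = −0.15192.
Gradient magnitude |∇z| = √(a² + b²) = √(0.04394 + 0.02308) = 0.25888.
True dip = arctan(0.25888) = 14.5°, dipping toward NW (azimuth ≈ 306°).

14.5°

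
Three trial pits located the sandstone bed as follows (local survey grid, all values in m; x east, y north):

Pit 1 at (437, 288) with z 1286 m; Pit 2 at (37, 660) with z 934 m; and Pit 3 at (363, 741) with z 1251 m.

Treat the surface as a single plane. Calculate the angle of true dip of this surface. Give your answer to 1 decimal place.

Let the plane be z = a·x + b·y + c.
Pit 2−Pit 1: −400a + 372b = −352;  Pit 3−Pit 1: −74a + 453b = −35.
Solving gives a = 0.95291, b = 0.07840.
Gradient magnitude |∇z| = √(a² + b²) = √(0.90804 + 0.00615) = 0.95613.
True dip = arctan(0.95613) = 43.7°, dipping toward W (azimuth ≈ 265°).

43.7°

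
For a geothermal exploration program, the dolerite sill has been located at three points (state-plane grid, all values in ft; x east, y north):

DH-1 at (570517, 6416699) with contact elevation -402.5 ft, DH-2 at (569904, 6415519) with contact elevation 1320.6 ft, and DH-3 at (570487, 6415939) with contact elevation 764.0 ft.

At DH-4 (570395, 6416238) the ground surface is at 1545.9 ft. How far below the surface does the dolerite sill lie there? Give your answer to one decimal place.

Two edge vectors: DH-1→DH-2 = (-613, -1180, 1723.1), DH-1→DH-3 = (-30, -760, 1166.5).
Normal n = (DH-1→DH-2) × (DH-1→DH-3) = (-66914, 663371.5, 430480).
So ∂z/∂x = −n_x/n_z = 0.155440439 and ∂z/∂y = −n_y/n_z = −1.541004228.
Intercept c from DH-1: -402.5 − 88681.41 + 9888160.29 = 9799076.38.
At (570395, 6416238): z_contact = 88662.45 − 9887449.88 + 9799076.38 = 288.94 ft.
Depth below ground = 1545.9 − 288.94 = 1257.0 ft.

1257.0 ft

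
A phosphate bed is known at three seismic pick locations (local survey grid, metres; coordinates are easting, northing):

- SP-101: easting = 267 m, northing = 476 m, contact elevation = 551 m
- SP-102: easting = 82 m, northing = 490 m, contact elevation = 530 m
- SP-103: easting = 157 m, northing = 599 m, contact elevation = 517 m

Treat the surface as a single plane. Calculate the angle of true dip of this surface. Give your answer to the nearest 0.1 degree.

Two edge vectors: SP-101→SP-102 = (-185, 14, -21), SP-101→SP-103 = (-110, 123, -34).
Normal n = (SP-101→SP-102) × (SP-101→SP-103) = (2107, -3980, -21215).
So ∂z/∂easting = −n_x/n_z = 0.09932 and ∂z/∂northing = −n_y/n_z = −0.18760.
Gradient magnitude |∇z| = √(a² + b²) = √(0.00986 + 0.03519) = 0.21227.
True dip = arctan(0.21227) = 12.0°, dipping toward NNW (azimuth ≈ 332°).

12.0°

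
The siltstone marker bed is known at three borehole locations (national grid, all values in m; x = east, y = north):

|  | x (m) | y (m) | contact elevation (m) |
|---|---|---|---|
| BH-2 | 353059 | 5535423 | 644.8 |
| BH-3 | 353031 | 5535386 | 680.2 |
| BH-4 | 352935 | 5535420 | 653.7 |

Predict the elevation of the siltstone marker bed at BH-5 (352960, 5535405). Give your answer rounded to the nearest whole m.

666 m

Two edge vectors: BH-2→BH-3 = (-28, -37, 35.4), BH-2→BH-4 = (-124, -3, 8.9).
Normal n = (BH-2→BH-3) × (BH-2→BH-4) = (-223.1, -4140.4, -4504).
So ∂z/∂x = −n_x/n_z = −0.04953375 and ∂z/∂y = −n_y/n_z = −0.91927176.
Intercept c from BH-2: 644.8 + 17488.34 + 5088558.03 = 5106691.17.
At (352960, 5535405): z = −17483.4 − 5088541.5 + 5106691.17 = 666.3 m.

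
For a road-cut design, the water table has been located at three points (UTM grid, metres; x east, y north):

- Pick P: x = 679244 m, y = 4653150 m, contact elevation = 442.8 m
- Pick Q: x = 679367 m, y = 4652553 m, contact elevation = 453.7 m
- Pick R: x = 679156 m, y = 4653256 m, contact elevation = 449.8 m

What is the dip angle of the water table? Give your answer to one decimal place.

Let the plane be z = a·x + b·y + c.
Pick Q−Pick P: 123a − 597b = 10.9;  Pick R−Pick P: −88a + 106b = 7.
Solving gives a = −0.13505, b = −0.04608.
Gradient magnitude |∇z| = √(a² + b²) = √(0.01824 + 0.00212) = 0.14270.
True dip = arctan(0.14270) = 8.1°, dipping toward ENE (azimuth ≈ 071°).

8.1°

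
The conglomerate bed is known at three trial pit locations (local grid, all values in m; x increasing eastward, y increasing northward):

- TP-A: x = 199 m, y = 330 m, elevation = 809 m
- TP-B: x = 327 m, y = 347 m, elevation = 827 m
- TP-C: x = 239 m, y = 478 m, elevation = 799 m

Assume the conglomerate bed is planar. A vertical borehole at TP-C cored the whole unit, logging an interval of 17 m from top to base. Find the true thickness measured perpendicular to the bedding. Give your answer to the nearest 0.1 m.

16.7 m

Two edge vectors: TP-A→TP-B = (128, 17, 18), TP-A→TP-C = (40, 148, -10).
Normal n = (TP-A→TP-B) × (TP-A→TP-C) = (-2834, 2000, 18264).
So ∂z/∂x = −n_x/n_z = 0.15517 and ∂z/∂y = −n_y/n_z = −0.10951.
|∇z| = √(a²+b²) = 0.18992, so dip δ = arctan(0.18992) = 10.75°.
True thickness = vertical thickness × cos δ = 17 × cos 10.75° = 16.7 m.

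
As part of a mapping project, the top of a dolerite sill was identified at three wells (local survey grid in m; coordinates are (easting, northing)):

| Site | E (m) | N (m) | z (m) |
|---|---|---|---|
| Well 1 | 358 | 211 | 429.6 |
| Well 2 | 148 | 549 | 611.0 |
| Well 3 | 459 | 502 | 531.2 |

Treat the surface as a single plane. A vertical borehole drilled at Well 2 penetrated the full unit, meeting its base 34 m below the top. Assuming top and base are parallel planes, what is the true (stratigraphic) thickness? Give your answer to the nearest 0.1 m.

30.9 m

Two edge vectors: Well 1→Well 2 = (-210, 338, 181.4), Well 1→Well 3 = (101, 291, 101.6).
Normal n = (Well 1→Well 2) × (Well 1→Well 3) = (-18446.6, 39657.4, -95248).
So ∂z/∂E = −n_x/n_z = −0.19367 and ∂z/∂N = −n_y/n_z = 0.41636.
|∇z| = √(a²+b²) = 0.45920, so dip δ = arctan(0.45920) = 24.66°.
True thickness = vertical thickness × cos δ = 34 × cos 24.66° = 30.9 m.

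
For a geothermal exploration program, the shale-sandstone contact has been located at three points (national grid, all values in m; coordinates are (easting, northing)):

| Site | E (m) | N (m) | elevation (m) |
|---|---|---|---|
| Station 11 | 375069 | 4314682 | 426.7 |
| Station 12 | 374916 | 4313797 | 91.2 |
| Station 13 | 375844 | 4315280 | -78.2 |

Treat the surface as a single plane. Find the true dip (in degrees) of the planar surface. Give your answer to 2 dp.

50.85°

Two edge vectors: Station 11→Station 12 = (-153, -885, -335.5), Station 11→Station 13 = (775, 598, -504.9).
Normal n = (Station 11→Station 12) × (Station 11→Station 13) = (647465.5, -337262.2, 594381).
So ∂z/∂E = −n_x/n_z = −1.08931 and ∂z/∂N = −n_y/n_z = 0.56742.
Gradient magnitude |∇z| = √(a² + b²) = √(1.18660 + 0.32196) = 1.22823.
True dip = arctan(1.22823) = 50.85°, dipping toward ESE (azimuth ≈ 118°).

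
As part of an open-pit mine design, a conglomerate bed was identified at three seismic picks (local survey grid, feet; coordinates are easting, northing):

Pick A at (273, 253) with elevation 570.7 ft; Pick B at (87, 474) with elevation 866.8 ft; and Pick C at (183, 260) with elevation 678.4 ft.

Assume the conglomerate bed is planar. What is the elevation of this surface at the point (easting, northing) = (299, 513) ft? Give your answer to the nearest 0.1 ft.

632.9 ft

Two edge vectors: Pick A→Pick B = (-186, 221, 296.1), Pick A→Pick C = (-90, 7, 107.7).
Normal n = (Pick A→Pick B) × (Pick A→Pick C) = (21729, -6616.8, 18588).
So ∂z/∂easting = −n_x/n_z = −1.16898 and ∂z/∂northing = −n_y/n_z = 0.35597.
Intercept c from Pick A: 570.7 + 319.13 − 90.06 = 799.77.
At (299, 513): z = −349.5 + 182.6 + 799.77 = 632.9 ft.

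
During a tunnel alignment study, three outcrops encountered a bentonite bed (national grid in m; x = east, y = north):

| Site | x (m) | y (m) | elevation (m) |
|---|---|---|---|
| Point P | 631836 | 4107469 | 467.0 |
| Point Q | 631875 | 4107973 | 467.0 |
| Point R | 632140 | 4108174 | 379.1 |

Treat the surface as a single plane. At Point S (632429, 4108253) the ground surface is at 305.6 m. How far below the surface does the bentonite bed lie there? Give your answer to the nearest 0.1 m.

Two edge vectors: Point P→Point Q = (39, 504, 0), Point P→Point R = (304, 705, -87.9).
Normal n = (Point P→Point Q) × (Point P→Point R) = (-44301.6, 3428.1, -125721).
So ∂z/∂x = −n_x/n_z = −0.352380271 and ∂z/∂y = −n_y/n_z = 0.027267521.
Intercept c from Point P: 467 + 222646.54 − 112000.50 = 111113.04.
At (632429, 4108253): z_contact = −222855.50 + 112021.87 + 111113.04 = 279.42 m.
Depth below ground = 305.6 − 279.42 = 26.2 m.

26.2 m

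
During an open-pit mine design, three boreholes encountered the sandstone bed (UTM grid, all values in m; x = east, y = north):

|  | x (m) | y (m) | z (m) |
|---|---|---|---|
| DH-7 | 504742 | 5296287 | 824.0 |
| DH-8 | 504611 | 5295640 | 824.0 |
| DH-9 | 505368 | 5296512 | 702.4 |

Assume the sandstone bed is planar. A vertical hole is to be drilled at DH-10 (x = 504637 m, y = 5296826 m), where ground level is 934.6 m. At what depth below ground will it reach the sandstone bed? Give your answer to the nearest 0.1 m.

Two edge vectors: DH-7→DH-8 = (-131, -647, 0), DH-7→DH-9 = (626, 225, -121.6).
Normal n = (DH-7→DH-8) × (DH-7→DH-9) = (78675.2, -15929.6, 375547).
So ∂z/∂x = −n_x/n_z = −0.209494950 and ∂z/∂y = −n_y/n_z = 0.042417061.
Intercept c from DH-7: 824 + 105740.90 − 224652.93 = −118088.03.
At (504637, 5296826): z_contact = −105718.90 + 224675.79 − 118088.03 = 868.86 m.
Depth below ground = 934.6 − 868.86 = 65.7 m.

65.7 m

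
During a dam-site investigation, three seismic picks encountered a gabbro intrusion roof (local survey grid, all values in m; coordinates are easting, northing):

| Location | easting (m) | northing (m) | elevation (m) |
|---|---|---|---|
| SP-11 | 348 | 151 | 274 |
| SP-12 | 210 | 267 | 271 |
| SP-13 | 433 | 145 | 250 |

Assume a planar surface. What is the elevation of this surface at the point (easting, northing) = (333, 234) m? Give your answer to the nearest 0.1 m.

245.9 m

Two edge vectors: SP-11→SP-12 = (-138, 116, -3), SP-11→SP-13 = (85, -6, -24).
Normal n = (SP-11→SP-12) × (SP-11→SP-13) = (-2802, -3567, -9032).
So ∂z/∂easting = −n_x/n_z = −0.31023 and ∂z/∂northing = −n_y/n_z = −0.39493.
Intercept c from SP-11: 274 + 107.96 + 59.63 = 441.59.
At (333, 234): z = −103.3 − 92.4 + 441.59 = 245.9 m.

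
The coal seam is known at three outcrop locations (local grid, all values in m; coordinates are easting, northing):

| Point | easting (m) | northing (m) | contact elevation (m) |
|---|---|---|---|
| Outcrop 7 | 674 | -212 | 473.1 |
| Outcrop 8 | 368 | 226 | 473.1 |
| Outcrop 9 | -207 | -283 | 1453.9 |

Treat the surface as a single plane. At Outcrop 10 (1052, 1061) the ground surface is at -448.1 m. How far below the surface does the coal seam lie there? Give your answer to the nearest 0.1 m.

Two edge vectors: Outcrop 7→Outcrop 8 = (-306, 438, 0), Outcrop 7→Outcrop 9 = (-881, -71, 980.8).
Normal n = (Outcrop 7→Outcrop 8) × (Outcrop 7→Outcrop 9) = (429590.4, 300124.8, 407604).
So ∂z/∂easting = −n_x/n_z = −1.053941 and ∂z/∂northing = −n_y/n_z = −0.736315.
Intercept c from Outcrop 7: 473.1 + 710.36 − 156.10 = 1027.36.
At (1052, 1061): z_contact = −1108.75 − 781.23 + 1027.36 = -862.62 m.
Depth below ground = -448.1 − (-862.62) = 414.5 m.

414.5 m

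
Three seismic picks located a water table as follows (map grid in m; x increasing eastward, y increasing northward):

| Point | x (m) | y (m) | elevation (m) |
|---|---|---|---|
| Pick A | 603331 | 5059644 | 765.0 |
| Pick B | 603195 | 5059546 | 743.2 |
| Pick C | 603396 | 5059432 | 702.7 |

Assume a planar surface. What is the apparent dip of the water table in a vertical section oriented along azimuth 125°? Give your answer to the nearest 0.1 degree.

11.1°

Two edge vectors: Pick A→Pick B = (-136, -98, -21.8), Pick A→Pick C = (65, -212, -62.3).
Normal n = (Pick A→Pick B) × (Pick A→Pick C) = (1483.8, -9889.8, 35202).
So ∂z/∂x = −n_x/n_z = −0.04215 and ∂z/∂y = −n_y/n_z = 0.28094.
Unit vector along 125° is (sin 125°, cos 125°) = (0.8192, -0.5736).
Slope in that direction = a·(0.8192) + b·(-0.5736) = −0.19567.
Apparent dip = arctan|0.19567| = 11.1° (true dip is 15.9°, so apparent ≤ true as expected).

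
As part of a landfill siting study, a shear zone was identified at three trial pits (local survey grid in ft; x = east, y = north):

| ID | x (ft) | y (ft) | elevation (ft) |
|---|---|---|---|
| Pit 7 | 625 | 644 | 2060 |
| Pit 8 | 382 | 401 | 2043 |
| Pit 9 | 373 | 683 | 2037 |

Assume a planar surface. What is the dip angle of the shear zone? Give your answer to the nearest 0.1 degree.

Two edge vectors: Pit 7→Pit 8 = (-243, -243, -17), Pit 7→Pit 9 = (-252, 39, -23).
Normal n = (Pit 7→Pit 8) × (Pit 7→Pit 9) = (6252, -1305, -70713).
So ∂z/∂x = −n_x/n_z = 0.08841 and ∂z/∂y = −n_y/n_z = −0.01845.
Gradient magnitude |∇z| = √(a² + b²) = √(0.00782 + 0.00034) = 0.09032.
True dip = arctan(0.09032) = 5.2°, dipping toward WNW (azimuth ≈ 282°).

5.2°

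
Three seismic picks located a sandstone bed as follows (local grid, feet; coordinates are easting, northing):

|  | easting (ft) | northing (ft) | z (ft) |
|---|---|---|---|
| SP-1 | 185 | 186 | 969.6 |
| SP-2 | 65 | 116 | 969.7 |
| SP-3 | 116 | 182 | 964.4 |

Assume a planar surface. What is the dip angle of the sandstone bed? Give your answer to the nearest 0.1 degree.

Let the plane be z = a·easting + b·northing + c.
SP-2−SP-1: −120a − 70b = 0.1;  SP-3−SP-1: −69a − 4b = −5.2.
Solving gives a = 0.08377, b = −0.14503.
Gradient magnitude |∇z| = √(a² + b²) = √(0.00702 + 0.02104) = 0.16749.
True dip = arctan(0.16749) = 9.5°, dipping toward NNW (azimuth ≈ 330°).

9.5°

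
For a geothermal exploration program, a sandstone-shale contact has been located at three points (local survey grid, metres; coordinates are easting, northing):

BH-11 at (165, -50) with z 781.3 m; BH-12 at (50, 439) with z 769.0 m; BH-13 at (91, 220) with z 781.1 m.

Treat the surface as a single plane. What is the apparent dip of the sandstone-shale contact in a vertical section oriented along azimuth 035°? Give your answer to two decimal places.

26.63°

Let the plane be z = a·easting + b·northing + c.
BH-12−BH-11: −115a + 489b = −12.3;  BH-13−BH-11: −74a + 270b = −0.2.
Solving gives a = −0.62757, b = −0.17274.
Unit vector along 035° is (sin 35°, cos 35°) = (0.5736, 0.8192).
Slope in that direction = a·(0.5736) + b·(0.8192) = −0.50146.
Apparent dip = arctan|0.50146| = 26.63° (true dip is 33.1°, so apparent ≤ true as expected).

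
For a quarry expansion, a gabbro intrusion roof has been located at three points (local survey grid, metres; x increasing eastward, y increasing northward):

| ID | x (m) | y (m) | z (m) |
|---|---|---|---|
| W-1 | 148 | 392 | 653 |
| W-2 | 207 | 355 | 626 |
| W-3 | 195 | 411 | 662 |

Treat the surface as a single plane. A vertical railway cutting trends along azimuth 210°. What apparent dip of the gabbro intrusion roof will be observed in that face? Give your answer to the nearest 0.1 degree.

Let the plane be z = a·x + b·y + c.
W-2−W-1: 59a − 37b = −27;  W-3−W-1: 47a + 19b = 9.
Solving gives a = −0.06294, b = 0.62937.
Unit vector along 210° is (sin 210°, cos 210°) = (-0.5000, -0.8660).
Slope in that direction = a·(-0.5000) + b·(-0.8660) = −0.51358.
Apparent dip = arctan|0.51358| = 27.2° (true dip is 32.3°, so apparent ≤ true as expected).

27.2°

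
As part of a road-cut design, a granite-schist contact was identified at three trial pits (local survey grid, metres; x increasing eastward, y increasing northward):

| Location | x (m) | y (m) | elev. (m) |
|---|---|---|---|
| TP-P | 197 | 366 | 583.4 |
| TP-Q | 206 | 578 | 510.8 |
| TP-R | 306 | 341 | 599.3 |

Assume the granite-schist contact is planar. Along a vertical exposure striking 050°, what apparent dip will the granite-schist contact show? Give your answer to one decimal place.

Let the plane be z = a·x + b·y + c.
TP-Q−TP-P: 9a + 212b = −72.6;  TP-R−TP-P: 109a − 25b = 15.9.
Solving gives a = 0.06668, b = −0.34528.
Unit vector along 050° is (sin 50°, cos 50°) = (0.7660, 0.6428).
Slope in that direction = a·(0.7660) + b·(0.6428) = −0.17087.
Apparent dip = arctan|0.17087| = 9.7° (true dip is 19.4°, so apparent ≤ true as expected).

9.7°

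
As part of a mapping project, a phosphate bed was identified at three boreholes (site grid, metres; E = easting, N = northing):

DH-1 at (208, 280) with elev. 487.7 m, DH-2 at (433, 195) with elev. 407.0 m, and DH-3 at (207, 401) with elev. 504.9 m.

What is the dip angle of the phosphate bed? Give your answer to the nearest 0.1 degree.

18.6°

Let the plane be z = a·E + b·N + c.
DH-2−DH-1: 225a − 85b = −80.7;  DH-3−DH-1: −1a + 121b = 17.2.
Solving gives a = −0.30592, b = 0.13962.
Gradient magnitude |∇z| = √(a² + b²) = √(0.09359 + 0.01949) = 0.33628.
True dip = arctan(0.33628) = 18.6°, dipping toward ESE (azimuth ≈ 115°).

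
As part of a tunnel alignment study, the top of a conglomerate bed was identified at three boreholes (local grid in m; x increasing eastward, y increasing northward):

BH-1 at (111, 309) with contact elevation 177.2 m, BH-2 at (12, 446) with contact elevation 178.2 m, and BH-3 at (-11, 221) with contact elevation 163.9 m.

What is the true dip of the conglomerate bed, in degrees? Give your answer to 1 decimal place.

Let the plane be z = a·x + b·y + c.
BH-2−BH-1: −99a + 137b = 1;  BH-3−BH-1: −122a − 88b = −13.3.
Solving gives a = 0.06820, b = 0.05658.
Gradient magnitude |∇z| = √(a² + b²) = √(0.00465 + 0.00320) = 0.08862.
True dip = arctan(0.08862) = 5.1°, dipping toward SW (azimuth ≈ 230°).

5.1°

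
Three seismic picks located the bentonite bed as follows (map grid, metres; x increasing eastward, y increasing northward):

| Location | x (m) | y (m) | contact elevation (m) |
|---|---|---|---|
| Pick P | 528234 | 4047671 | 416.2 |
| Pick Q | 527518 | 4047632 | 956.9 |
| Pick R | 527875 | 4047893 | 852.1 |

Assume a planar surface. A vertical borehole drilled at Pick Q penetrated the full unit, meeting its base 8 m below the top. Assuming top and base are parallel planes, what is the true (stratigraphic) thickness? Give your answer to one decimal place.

Let the plane be z = a·x + b·y + c.
Pick Q−Pick P: −716a − 39b = 540.7;  Pick R−Pick P: −359a + 222b = 435.9.
Solving gives a = −0.79233, b = 0.68223.
|∇z| = √(a²+b²) = 1.04557, so dip δ = arctan(1.04557) = 46.28°.
True thickness = vertical thickness × cos δ = 8 × cos 46.28° = 5.5 m.

5.5 m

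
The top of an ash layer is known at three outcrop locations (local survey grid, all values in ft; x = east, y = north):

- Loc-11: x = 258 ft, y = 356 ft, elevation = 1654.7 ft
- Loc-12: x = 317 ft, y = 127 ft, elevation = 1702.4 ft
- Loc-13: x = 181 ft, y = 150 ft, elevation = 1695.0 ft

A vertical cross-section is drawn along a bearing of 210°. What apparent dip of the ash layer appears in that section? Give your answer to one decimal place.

Let the plane be z = a·x + b·y + c.
Loc-12−Loc-11: 59a − 229b = 47.7;  Loc-13−Loc-11: −77a − 206b = 40.3.
Solving gives a = 0.02006, b = −0.20313.
Unit vector along 210° is (sin 210°, cos 210°) = (-0.5000, -0.8660).
Slope in that direction = a·(-0.5000) + b·(-0.8660) = 0.16589.
Apparent dip = arctan|0.16589| = 9.4° (true dip is 11.5°, so apparent ≤ true as expected).

9.4°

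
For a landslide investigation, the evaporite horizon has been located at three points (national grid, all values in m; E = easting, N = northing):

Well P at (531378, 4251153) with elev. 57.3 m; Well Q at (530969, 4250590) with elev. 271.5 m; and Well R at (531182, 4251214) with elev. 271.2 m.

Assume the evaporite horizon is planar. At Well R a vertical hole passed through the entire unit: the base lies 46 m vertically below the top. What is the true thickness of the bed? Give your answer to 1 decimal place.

Two edge vectors: Well P→Well Q = (-409, -563, 214.2), Well P→Well R = (-196, 61, 213.9).
Normal n = (Well P→Well Q) × (Well P→Well R) = (-133491.9, 45501.9, -135297).
So ∂z/∂E = −n_x/n_z = −0.98666 and ∂z/∂N = −n_y/n_z = 0.33631.
|∇z| = √(a²+b²) = 1.04240, so dip δ = arctan(1.04240) = 46.19°.
True thickness = vertical thickness × cos δ = 46 × cos 46.19° = 31.8 m.

31.8 m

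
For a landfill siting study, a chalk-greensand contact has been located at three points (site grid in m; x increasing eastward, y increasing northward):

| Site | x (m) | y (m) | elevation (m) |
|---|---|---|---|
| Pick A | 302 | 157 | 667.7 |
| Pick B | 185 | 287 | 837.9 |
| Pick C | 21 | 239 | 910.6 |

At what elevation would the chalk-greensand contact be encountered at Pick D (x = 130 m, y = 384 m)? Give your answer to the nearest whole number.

944 m

Let the plane be z = a·x + b·y + c.
Pick B−Pick A: −117a + 130b = 170.2;  Pick C−Pick A: −281a + 82b = 242.9.
Solving gives a = −0.65417, b = 0.72048.
Then c = 667.7 − a·302 − b·157 = 752.14.
At (130, 384): z = −85.0 + 276.7 + 752.14 = 943.8 m.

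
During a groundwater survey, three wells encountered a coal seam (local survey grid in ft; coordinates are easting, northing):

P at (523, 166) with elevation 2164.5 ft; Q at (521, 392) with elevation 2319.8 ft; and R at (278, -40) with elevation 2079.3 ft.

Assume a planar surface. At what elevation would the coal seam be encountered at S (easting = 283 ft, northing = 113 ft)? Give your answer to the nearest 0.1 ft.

2183.0 ft

Let the plane be z = a·easting + b·northing + c.
Q−P: −2a + 226b = 155.3;  R−P: −245a − 206b = −85.2.
Solving gives a = −0.22833, b = 0.68515.
Then c = 2164.5 − a·523 − b·166 = 2170.18.
At (283, 113): z = −64.6 + 77.4 + 2170.18 = 2183.0 ft.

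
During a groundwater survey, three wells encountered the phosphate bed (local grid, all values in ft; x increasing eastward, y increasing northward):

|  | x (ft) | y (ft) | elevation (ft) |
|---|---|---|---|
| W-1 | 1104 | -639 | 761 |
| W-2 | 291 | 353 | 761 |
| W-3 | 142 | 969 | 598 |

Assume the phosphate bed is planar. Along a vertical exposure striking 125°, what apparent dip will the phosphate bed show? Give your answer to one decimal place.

Let the plane be z = a·x + b·y + c.
W-2−W-1: −813a + 992b = 0;  W-3−W-1: −962a + 1608b = −163.
Solving gives a = −0.45806, b = −0.37541.
Unit vector along 125° is (sin 125°, cos 125°) = (0.8192, -0.5736).
Slope in that direction = a·(0.8192) + b·(-0.5736) = −0.15990.
Apparent dip = arctan|0.15990| = 9.1° (true dip is 30.6°, so apparent ≤ true as expected).

9.1°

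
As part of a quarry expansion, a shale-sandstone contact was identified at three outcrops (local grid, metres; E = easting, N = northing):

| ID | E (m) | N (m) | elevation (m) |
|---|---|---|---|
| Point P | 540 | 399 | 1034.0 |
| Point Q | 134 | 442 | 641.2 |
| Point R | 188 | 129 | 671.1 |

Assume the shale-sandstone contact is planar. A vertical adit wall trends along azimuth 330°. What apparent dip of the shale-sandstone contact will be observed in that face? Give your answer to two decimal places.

23.01°

Let the plane be z = a·E + b·N + c.
Point Q−Point P: −406a + 43b = −392.8;  Point R−Point P: −352a − 270b = −362.9.
Solving gives a = 0.97519, b = 0.07272.
Unit vector along 330° is (sin 330°, cos 330°) = (-0.5000, 0.8660).
Slope in that direction = a·(-0.5000) + b·(0.8660) = −0.42462.
Apparent dip = arctan|0.42462| = 23.01° (true dip is 44.4°, so apparent ≤ true as expected).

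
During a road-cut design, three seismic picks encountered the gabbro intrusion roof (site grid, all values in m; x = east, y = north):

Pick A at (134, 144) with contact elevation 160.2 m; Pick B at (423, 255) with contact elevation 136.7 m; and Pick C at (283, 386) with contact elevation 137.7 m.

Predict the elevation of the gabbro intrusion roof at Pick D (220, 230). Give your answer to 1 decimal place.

150.2 m

Let the plane be z = a·x + b·y + c.
Pick B−Pick A: 289a + 111b = −23.5;  Pick C−Pick A: 149a + 242b = −22.5.
Solving gives a = −0.05973, b = −0.05620.
Then c = 160.2 − a·134 − b·144 = 176.30.
At (220, 230): z = −13.1 − 12.9 + 176.30 = 150.2 m.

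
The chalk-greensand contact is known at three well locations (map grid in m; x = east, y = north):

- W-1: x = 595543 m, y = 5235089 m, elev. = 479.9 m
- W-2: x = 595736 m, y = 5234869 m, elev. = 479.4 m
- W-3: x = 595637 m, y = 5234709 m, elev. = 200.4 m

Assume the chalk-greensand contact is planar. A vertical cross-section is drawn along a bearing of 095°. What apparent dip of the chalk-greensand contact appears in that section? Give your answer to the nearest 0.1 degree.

Let the plane be z = a·x + b·y + c.
W-2−W-1: 193a − 220b = −0.5;  W-3−W-1: 94a − 380b = −279.5.
Solving gives a = 1.16407, b = 1.02348.
Unit vector along 095° is (sin 95°, cos 95°) = (0.9962, -0.0872).
Slope in that direction = a·(0.9962) + b·(-0.0872) = 1.07044.
Apparent dip = arctan|1.07044| = 46.9° (true dip is 57.2°, so apparent ≤ true as expected).

46.9°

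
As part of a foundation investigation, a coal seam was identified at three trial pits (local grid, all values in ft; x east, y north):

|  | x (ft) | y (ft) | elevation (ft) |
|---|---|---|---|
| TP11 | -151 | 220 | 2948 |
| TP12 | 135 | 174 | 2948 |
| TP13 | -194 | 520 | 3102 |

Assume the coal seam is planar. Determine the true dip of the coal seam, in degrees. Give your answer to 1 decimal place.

28.0°

Two edge vectors: TP11→TP12 = (286, -46, 0), TP11→TP13 = (-43, 300, 154).
Normal n = (TP11→TP12) × (TP11→TP13) = (-7084, -44044, 83822).
So ∂z/∂x = −n_x/n_z = 0.08451 and ∂z/∂y = −n_y/n_z = 0.52545.
Gradient magnitude |∇z| = √(a² + b²) = √(0.00714 + 0.27609) = 0.53220.
True dip = arctan(0.53220) = 28.0°, dipping toward S (azimuth ≈ 189°).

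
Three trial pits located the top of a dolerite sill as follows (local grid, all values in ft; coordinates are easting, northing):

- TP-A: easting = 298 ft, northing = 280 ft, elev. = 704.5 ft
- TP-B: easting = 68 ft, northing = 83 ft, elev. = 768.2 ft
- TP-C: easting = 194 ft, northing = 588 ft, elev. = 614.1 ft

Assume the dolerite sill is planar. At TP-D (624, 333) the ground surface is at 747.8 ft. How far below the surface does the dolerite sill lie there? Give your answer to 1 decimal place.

Two edge vectors: TP-A→TP-B = (-230, -197, 63.7), TP-A→TP-C = (-104, 308, -90.4).
Normal n = (TP-A→TP-B) × (TP-A→TP-C) = (-1810.8, -27416.8, -91328).
So ∂z/∂easting = −n_x/n_z = −0.01983 and ∂z/∂northing = −n_y/n_z = −0.30020.
Intercept c from TP-A: 704.5 + 5.91 + 84.06 = 794.46.
At (624, 333): z_contact = −12.37 − 99.97 + 794.46 = 682.13 ft.
Depth below ground = 747.8 − 682.13 = 65.7 ft.

65.7 ft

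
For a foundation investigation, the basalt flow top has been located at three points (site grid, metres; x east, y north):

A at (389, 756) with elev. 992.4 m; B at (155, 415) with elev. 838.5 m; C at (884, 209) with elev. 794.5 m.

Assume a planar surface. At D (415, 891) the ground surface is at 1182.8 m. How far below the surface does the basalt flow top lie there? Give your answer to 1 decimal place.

Let the plane be z = a·x + b·y + c.
B−A: −234a − 341b = −153.9;  C−A: 495a − 547b = −197.9.
Solving gives a = 0.05627, b = 0.41271.
Then c = 992.4 − a·389 − b·756 = 658.50.
At (415, 891): z_contact = 23.35 + 367.72 + 658.50 = 1049.58 m.
Depth below ground = 1182.8 − 1049.58 = 133.2 m.

133.2 m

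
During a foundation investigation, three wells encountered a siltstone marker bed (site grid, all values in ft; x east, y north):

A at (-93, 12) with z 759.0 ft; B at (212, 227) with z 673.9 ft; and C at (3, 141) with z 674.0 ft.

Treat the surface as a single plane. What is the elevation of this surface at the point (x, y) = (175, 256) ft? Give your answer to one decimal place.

Let the plane be z = a·x + b·y + c.
B−A: 305a + 215b = −85.1;  C−A: 96a + 129b = −85.
Solving gives a = 0.39011, b = −0.94923.
Then c = 759 − a·-93 − b·12 = 806.67.
At (175, 256): z = 68.3 − 243.0 + 806.67 = 631.9 ft.

631.9 ft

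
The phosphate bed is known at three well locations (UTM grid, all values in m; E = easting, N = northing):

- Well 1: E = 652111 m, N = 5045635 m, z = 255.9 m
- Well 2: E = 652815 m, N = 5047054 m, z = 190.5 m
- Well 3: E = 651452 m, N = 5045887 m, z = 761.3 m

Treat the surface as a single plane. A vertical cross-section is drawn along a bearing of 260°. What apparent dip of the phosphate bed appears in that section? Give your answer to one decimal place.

31.0°

Let the plane be z = a·E + b·N + c.
Well 2−Well 1: 704a + 1419b = −65.4;  Well 3−Well 1: −659a + 252b = 505.4.
Solving gives a = −0.65944, b = 0.28107.
Unit vector along 260° is (sin 260°, cos 260°) = (-0.9848, -0.1736).
Slope in that direction = a·(-0.9848) + b·(-0.1736) = 0.60061.
Apparent dip = arctan|0.60061| = 31.0° (true dip is 35.6°, so apparent ≤ true as expected).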